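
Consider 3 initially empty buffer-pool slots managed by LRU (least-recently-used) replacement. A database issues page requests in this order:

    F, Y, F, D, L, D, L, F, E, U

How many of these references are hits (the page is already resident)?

4

F -> miss, frames [F]
Y -> miss, frames [F, Y]
F -> hit
D -> miss, frames [Y, F, D]
L -> miss, evict Y, frames [F, D, L]
D -> hit
L -> hit
F -> hit
E -> miss, evict D, frames [L, F, E]
U -> miss, evict L, frames [F, E, U]
Hits: 4.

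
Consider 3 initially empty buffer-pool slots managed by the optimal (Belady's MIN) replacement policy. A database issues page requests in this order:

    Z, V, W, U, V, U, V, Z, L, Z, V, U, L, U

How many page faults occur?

Z -> fault, frames [Z]
V -> fault, frames [Z, V]
W -> fault, frames [Z, V, W]
U -> fault, evict W, frames [Z, V, U]
V -> hit
U -> hit
V -> hit
Z -> hit
L -> fault, evict U, frames [Z, V, L]
Z -> hit
V -> hit
U -> fault, evict V, frames [Z, L, U]
L -> hit
U -> hit
Page faults: 6.

6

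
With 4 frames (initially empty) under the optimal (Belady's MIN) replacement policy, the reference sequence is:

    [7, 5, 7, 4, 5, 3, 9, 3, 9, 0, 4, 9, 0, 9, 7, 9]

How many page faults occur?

7: miss, frames {7}
5: miss, frames {7,5}
7: hit
4: miss, frames {7,5,4}
5: hit
3: miss, frames {7,5,4,3}
9: miss, evict 5, frames {7,4,3,9}
3: hit
9: hit
0: miss, evict 3, frames {7,4,9,0}
4: hit
9: hit
0: hit
9: hit
7: hit
9: hit
Page faults: 6.

6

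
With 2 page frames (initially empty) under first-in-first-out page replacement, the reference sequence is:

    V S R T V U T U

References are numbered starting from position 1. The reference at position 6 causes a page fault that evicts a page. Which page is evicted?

pos 1: V → miss, frames (V)
pos 2: S → miss, frames (V S)
pos 3: R → miss, evict V, frames (S R)
pos 4: T → miss, evict S, frames (R T)
pos 5: V → miss, evict R, frames (T V)
pos 6: U → miss, evict T, frames (V U)
At position 6, page T is evicted.

T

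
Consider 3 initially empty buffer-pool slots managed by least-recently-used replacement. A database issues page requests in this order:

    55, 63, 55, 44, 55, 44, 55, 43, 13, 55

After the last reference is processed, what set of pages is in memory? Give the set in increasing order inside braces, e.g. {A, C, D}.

{13, 43, 55}

55 -> fault, frames {55}
63 -> fault, frames {55,63}
55 -> hit
44 -> fault, frames {63,55,44}
55 -> hit
44 -> hit
55 -> hit
43 -> fault, evict 63, frames {44,55,43}
13 -> fault, evict 44, frames {55,43,13}
55 -> hit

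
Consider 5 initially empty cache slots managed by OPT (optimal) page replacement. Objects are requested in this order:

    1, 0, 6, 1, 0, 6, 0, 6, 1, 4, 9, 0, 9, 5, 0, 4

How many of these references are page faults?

1 → miss, frames (1)
0 → miss, frames (1 0)
6 → miss, frames (1 0 6)
1 → hit
0 → hit
6 → hit
0 → hit
6 → hit
1 → hit
4 → miss, frames (1 0 6 4)
9 → miss, frames (1 0 6 4 9)
0 → hit
9 → hit
5 → miss, evict 9, frames (1 0 6 4 5)
0 → hit
4 → hit
Page faults: 6.

6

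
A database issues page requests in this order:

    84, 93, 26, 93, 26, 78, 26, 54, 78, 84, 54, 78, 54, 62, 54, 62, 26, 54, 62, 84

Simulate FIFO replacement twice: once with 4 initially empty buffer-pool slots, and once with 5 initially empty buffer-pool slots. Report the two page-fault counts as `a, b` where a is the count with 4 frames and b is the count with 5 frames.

8, 7

4 frames: F F F . . F . F . F . . . F . . F . . . → 8 faults.
5 frames: F F F . . F . F . . . . . F . . . . . F → 7 faults.
7 < 8: adding a frame reduced faults, as is typical.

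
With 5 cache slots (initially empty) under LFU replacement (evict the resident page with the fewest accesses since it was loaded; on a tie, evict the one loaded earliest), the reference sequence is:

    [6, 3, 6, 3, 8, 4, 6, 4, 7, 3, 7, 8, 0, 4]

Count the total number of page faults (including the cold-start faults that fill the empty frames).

6

6: fault, frames (6)
3: fault, frames (6 3)
6: hit
3: hit
8: fault, frames (6 3 8)
4: fault, frames (6 3 8 4)
6: hit
4: hit
7: fault, frames (6 3 8 4 7)
3: hit
7: hit
8: hit
0: fault, evict 8, frames (6 3 4 7 0)
4: hit
Page faults: 6.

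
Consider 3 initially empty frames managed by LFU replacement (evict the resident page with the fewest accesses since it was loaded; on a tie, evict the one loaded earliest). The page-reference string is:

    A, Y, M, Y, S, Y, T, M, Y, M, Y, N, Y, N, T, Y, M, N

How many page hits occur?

9

A: miss, frames [A]
Y: miss, frames [A, Y]
M: miss, frames [A, Y, M]
Y: hit
S: miss, evict A, frames [Y, M, S]
Y: hit
T: miss, evict M, frames [Y, S, T]
M: miss, evict S, frames [Y, T, M]
Y: hit
M: hit
Y: hit
N: miss, evict T, frames [Y, M, N]
Y: hit
N: hit
T: miss, evict M, frames [Y, N, T]
Y: hit
M: miss, evict T, frames [Y, N, M]
N: hit
Hits: 9.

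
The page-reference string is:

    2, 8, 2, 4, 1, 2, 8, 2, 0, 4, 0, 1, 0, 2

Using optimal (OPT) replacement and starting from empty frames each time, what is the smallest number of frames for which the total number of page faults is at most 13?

f=1: 14 faults
f=2: 9 faults
f=3: 7 faults
f=4: 5 faults
f=5: 5 faults
Smallest f with faults ≤ 13 is 2.

2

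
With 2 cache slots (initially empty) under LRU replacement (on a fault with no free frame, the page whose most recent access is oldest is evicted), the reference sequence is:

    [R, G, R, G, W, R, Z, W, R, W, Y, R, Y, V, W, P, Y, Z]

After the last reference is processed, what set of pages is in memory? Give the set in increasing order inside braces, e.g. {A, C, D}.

{Y, Z}

R -> fault, frames {R}
G -> fault, frames {R,G}
R -> hit
G -> hit
W -> fault, evict R, frames {G,W}
R -> fault, evict G, frames {W,R}
Z -> fault, evict W, frames {R,Z}
W -> fault, evict R, frames {Z,W}
R -> fault, evict Z, frames {W,R}
W -> hit
Y -> fault, evict R, frames {W,Y}
R -> fault, evict W, frames {Y,R}
Y -> hit
V -> fault, evict R, frames {Y,V}
W -> fault, evict Y, frames {V,W}
P -> fault, evict V, frames {W,P}
Y -> fault, evict W, frames {P,Y}
Z -> fault, evict P, frames {Y,Z}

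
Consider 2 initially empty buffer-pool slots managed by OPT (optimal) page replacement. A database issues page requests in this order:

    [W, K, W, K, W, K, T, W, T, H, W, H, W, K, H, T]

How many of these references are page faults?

6

W → miss, frames [W]
K → miss, frames [W, K]
W → hit
K → hit
W → hit
K → hit
T → miss, evict K, frames [W, T]
W → hit
T → hit
H → miss, evict T, frames [W, H]
W → hit
H → hit
W → hit
K → miss, evict W, frames [H, K]
H → hit
T → miss, evict K, frames [H, T]
Page faults: 6.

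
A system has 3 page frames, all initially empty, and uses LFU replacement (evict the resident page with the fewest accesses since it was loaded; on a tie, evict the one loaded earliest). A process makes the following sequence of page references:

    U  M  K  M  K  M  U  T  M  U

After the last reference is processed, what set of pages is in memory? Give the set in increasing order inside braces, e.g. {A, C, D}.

U → fault, frames {U}
M → fault, frames {U,M}
K → fault, frames {U,M,K}
M → hit
K → hit
M → hit
U → hit
T → fault, evict U, frames {M,K,T}
M → hit
U → fault, evict T, frames {M,K,U}

{K, M, U}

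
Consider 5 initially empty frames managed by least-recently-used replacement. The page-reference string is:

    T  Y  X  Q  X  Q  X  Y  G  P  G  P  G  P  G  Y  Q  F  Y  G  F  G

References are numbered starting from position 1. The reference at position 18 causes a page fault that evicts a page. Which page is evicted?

X

pos 1: T → miss, frames [T]
pos 2: Y → miss, frames [T, Y]
pos 3: X → miss, frames [T, Y, X]
pos 4: Q → miss, frames [T, Y, X, Q]
pos 5: X → hit
pos 6: Q → hit
pos 7: X → hit
pos 8: Y → hit
pos 9: G → miss, frames [T, Q, X, Y, G]
pos 10: P → miss, evict T, frames [Q, X, Y, G, P]
pos 11: G → hit
pos 12: P → hit
pos 13: G → hit
pos 14: P → hit
pos 15: G → hit
pos 16: Y → hit
pos 17: Q → hit
pos 18: F → miss, evict X, frames [P, G, Y, Q, F]
At position 18, page X is evicted.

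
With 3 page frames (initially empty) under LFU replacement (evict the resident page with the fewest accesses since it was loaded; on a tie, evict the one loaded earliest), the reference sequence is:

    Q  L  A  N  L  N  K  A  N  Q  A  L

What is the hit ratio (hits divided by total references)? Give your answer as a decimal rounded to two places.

0.33

Q -> fault, frames (Q)
L -> fault, frames (Q L)
A -> fault, frames (Q L A)
N -> fault, evict Q, frames (L A N)
L -> hit
N -> hit
K -> fault, evict A, frames (L N K)
A -> fault, evict K, frames (L N A)
N -> hit
Q -> fault, evict A, frames (L N Q)
A -> fault, evict Q, frames (L N A)
L -> hit
Hits: 4 of 12 references → 4/12 = 0.3333.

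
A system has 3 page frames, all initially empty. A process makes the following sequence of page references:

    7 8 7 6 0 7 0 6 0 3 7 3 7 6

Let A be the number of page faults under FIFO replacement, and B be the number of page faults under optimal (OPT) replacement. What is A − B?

2

Under FIFO: F F . F F F . . . F . . . F → 7 faults.
Under OPT: F F . F F . . . . F . . . . → 5 faults.
A − B = 7 − 5 = 2.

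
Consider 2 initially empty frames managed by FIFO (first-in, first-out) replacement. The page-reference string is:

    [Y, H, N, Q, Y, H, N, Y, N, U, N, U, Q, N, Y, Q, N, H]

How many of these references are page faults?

Y → miss, frames (Y)
H → miss, frames (Y H)
N → miss, evict Y, frames (H N)
Q → miss, evict H, frames (N Q)
Y → miss, evict N, frames (Q Y)
H → miss, evict Q, frames (Y H)
N → miss, evict Y, frames (H N)
Y → miss, evict H, frames (N Y)
N → hit
U → miss, evict N, frames (Y U)
N → miss, evict Y, frames (U N)
U → hit
Q → miss, evict U, frames (N Q)
N → hit
Y → miss, evict N, frames (Q Y)
Q → hit
N → miss, evict Q, frames (Y N)
H → miss, evict Y, frames (N H)
Page faults: 14.

14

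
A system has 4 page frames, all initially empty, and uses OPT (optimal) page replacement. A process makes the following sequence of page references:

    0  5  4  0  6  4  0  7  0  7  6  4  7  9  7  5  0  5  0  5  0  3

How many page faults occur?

0 -> miss, frames [0]
5 -> miss, frames [0, 5]
4 -> miss, frames [0, 5, 4]
0 -> hit
6 -> miss, frames [0, 5, 4, 6]
4 -> hit
0 -> hit
7 -> miss, evict 5, frames [0, 4, 6, 7]
0 -> hit
7 -> hit
6 -> hit
4 -> hit
7 -> hit
9 -> miss, evict 6, frames [0, 4, 7, 9]
7 -> hit
5 -> miss, evict 9, frames [0, 4, 7, 5]
0 -> hit
5 -> hit
0 -> hit
5 -> hit
0 -> hit
3 -> miss, evict 5, frames [0, 4, 7, 3]
Page faults: 8.

8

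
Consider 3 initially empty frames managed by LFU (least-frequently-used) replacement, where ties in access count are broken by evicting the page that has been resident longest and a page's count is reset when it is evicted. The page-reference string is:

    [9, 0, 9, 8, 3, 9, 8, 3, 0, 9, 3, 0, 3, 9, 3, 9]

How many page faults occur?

9 -> fault, frames [9]
0 -> fault, frames [9, 0]
9 -> hit
8 -> fault, frames [9, 0, 8]
3 -> fault, evict 0, frames [9, 8, 3]
9 -> hit
8 -> hit
3 -> hit
0 -> fault, evict 8, frames [9, 3, 0]
9 -> hit
3 -> hit
0 -> hit
3 -> hit
9 -> hit
3 -> hit
9 -> hit
Page faults: 5.

5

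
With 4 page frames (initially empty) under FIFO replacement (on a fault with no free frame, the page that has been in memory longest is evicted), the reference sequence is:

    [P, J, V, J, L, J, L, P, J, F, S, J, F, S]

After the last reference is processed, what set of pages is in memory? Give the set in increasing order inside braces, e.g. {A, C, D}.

{F, J, L, S}

P: fault, frames (P)
J: fault, frames (P J)
V: fault, frames (P J V)
J: hit
L: fault, frames (P J V L)
J: hit
L: hit
P: hit
J: hit
F: fault, evict P, frames (J V L F)
S: fault, evict J, frames (V L F S)
J: fault, evict V, frames (L F S J)
F: hit
S: hit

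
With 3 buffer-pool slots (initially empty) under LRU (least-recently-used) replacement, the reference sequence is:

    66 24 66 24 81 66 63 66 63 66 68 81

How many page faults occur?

66 -> miss, frames [66]
24 -> miss, frames [66, 24]
66 -> hit
24 -> hit
81 -> miss, frames [66, 24, 81]
66 -> hit
63 -> miss, evict 24, frames [81, 66, 63]
66 -> hit
63 -> hit
66 -> hit
68 -> miss, evict 81, frames [63, 66, 68]
81 -> miss, evict 63, frames [66, 68, 81]
Page faults: 6.

6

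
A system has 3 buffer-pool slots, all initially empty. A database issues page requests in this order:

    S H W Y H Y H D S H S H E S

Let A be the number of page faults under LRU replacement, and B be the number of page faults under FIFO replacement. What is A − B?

Under LRU: F F F F . . . F F . . . F . → 7 faults.
Under FIFO: F F F F . . . F F F . . F . → 8 faults.
A − B = 7 − 8 = -1.

-1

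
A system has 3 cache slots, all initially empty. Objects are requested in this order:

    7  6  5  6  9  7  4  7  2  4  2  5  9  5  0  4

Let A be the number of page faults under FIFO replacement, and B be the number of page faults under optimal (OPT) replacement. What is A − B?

3

Under FIFO: F F F . F F F . F . . F F . F F → 11 faults.
Under OPT: F F F . F . F . F . . . F . F . → 8 faults.
A − B = 11 − 8 = 3.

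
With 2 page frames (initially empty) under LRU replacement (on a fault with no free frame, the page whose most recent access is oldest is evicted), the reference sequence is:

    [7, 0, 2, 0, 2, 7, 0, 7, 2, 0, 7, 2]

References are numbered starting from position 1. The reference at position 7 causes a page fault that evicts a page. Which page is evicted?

2

pos 1: 7: fault, frames (7)
pos 2: 0: fault, frames (7 0)
pos 3: 2: fault, evict 7, frames (0 2)
pos 4: 0: hit
pos 5: 2: hit
pos 6: 7: fault, evict 0, frames (2 7)
pos 7: 0: fault, evict 2, frames (7 0)
At position 7, page 2 is evicted.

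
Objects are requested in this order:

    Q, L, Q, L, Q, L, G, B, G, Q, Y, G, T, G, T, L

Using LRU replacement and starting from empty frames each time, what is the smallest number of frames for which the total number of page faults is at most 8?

3

f=1: 16 faults
f=2: 9 faults
f=3: 8 faults
f=4: 7 faults
f=5: 7 faults
f=6: 6 faults
Smallest f with faults ≤ 8 is 3.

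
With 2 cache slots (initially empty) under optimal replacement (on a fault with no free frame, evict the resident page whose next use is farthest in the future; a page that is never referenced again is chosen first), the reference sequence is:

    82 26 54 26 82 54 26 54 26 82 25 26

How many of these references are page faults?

82: miss, frames [82]
26: miss, frames [82, 26]
54: miss, evict 82, frames [26, 54]
26: hit
82: miss, evict 26, frames [54, 82]
54: hit
26: miss, evict 82, frames [54, 26]
54: hit
26: hit
82: miss, evict 54, frames [26, 82]
25: miss, evict 82, frames [26, 25]
26: hit
Page faults: 7.

7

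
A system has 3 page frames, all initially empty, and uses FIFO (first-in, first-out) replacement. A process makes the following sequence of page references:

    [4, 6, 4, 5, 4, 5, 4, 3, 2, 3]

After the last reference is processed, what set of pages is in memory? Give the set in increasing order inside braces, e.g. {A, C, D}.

4: miss, frames (4)
6: miss, frames (4 6)
4: hit
5: miss, frames (4 6 5)
4: hit
5: hit
4: hit
3: miss, evict 4, frames (6 5 3)
2: miss, evict 6, frames (5 3 2)
3: hit

{2, 3, 5}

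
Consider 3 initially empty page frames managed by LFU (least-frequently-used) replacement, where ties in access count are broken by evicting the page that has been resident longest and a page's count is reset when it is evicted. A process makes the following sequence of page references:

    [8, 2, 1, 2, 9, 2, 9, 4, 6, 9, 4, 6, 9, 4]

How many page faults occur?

9

8 -> fault, frames (8)
2 -> fault, frames (8 2)
1 -> fault, frames (8 2 1)
2 -> hit
9 -> fault, evict 8, frames (2 1 9)
2 -> hit
9 -> hit
4 -> fault, evict 1, frames (2 9 4)
6 -> fault, evict 4, frames (2 9 6)
9 -> hit
4 -> fault, evict 6, frames (2 9 4)
6 -> fault, evict 4, frames (2 9 6)
9 -> hit
4 -> fault, evict 6, frames (2 9 4)
Page faults: 9.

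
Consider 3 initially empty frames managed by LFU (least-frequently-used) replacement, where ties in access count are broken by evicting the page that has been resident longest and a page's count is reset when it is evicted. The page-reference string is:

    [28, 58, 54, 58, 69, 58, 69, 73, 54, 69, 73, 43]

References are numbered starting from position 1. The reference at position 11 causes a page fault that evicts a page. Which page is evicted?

pos 1: 28: miss, frames [28]
pos 2: 58: miss, frames [28, 58]
pos 3: 54: miss, frames [28, 58, 54]
pos 4: 58: hit
pos 5: 69: miss, evict 28, frames [58, 54, 69]
pos 6: 58: hit
pos 7: 69: hit
pos 8: 73: miss, evict 54, frames [58, 69, 73]
pos 9: 54: miss, evict 73, frames [58, 69, 54]
pos 10: 69: hit
pos 11: 73: miss, evict 54, frames [58, 69, 73]
At position 11, page 54 is evicted.

54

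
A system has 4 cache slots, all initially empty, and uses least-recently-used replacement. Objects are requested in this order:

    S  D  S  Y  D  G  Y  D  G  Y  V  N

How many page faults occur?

6

S -> fault, frames (S)
D -> fault, frames (S D)
S -> hit
Y -> fault, frames (D S Y)
D -> hit
G -> fault, frames (S Y D G)
Y -> hit
D -> hit
G -> hit
Y -> hit
V -> fault, evict S, frames (D G Y V)
N -> fault, evict D, frames (G Y V N)
Page faults: 6.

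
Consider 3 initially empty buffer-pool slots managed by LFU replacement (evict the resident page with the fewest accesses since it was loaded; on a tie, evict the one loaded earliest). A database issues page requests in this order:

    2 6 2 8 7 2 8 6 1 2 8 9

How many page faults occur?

2 → miss, frames [2]
6 → miss, frames [2, 6]
2 → hit
8 → miss, frames [2, 6, 8]
7 → miss, evict 6, frames [2, 8, 7]
2 → hit
8 → hit
6 → miss, evict 7, frames [2, 8, 6]
1 → miss, evict 6, frames [2, 8, 1]
2 → hit
8 → hit
9 → miss, evict 1, frames [2, 8, 9]
Page faults: 7.

7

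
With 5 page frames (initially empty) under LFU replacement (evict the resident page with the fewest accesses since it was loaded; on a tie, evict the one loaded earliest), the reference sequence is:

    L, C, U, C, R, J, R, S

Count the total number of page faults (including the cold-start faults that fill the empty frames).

6

L: miss, frames [L]
C: miss, frames [L, C]
U: miss, frames [L, C, U]
C: hit
R: miss, frames [L, C, U, R]
J: miss, frames [L, C, U, R, J]
R: hit
S: miss, evict L, frames [C, U, R, J, S]
Page faults: 6.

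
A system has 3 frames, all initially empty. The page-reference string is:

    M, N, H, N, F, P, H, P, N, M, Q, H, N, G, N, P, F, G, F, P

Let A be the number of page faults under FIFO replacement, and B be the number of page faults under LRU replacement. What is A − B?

-2

Under FIFO: F F F . F F . . F F F F F F . F F . . . → 13 faults.
Under LRU: F F F . F F F . F F F F F F . F F F . . → 15 faults.
A − B = 13 − 15 = -2.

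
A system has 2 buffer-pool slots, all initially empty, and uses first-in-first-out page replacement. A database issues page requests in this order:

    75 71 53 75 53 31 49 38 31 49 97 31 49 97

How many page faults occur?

13

75 → miss, frames (75)
71 → miss, frames (75 71)
53 → miss, evict 75, frames (71 53)
75 → miss, evict 71, frames (53 75)
53 → hit
31 → miss, evict 53, frames (75 31)
49 → miss, evict 75, frames (31 49)
38 → miss, evict 31, frames (49 38)
31 → miss, evict 49, frames (38 31)
49 → miss, evict 38, frames (31 49)
97 → miss, evict 31, frames (49 97)
31 → miss, evict 49, frames (97 31)
49 → miss, evict 97, frames (31 49)
97 → miss, evict 31, frames (49 97)
Page faults: 13.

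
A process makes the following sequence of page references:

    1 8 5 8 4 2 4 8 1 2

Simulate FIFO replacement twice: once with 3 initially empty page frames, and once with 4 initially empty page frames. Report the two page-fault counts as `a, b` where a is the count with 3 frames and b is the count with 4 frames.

3 frames: F F F . F F . F F . → 7 faults.
4 frames: F F F . F F . . F . → 6 faults.
6 < 7: adding a frame reduced faults, as is typical.

7, 6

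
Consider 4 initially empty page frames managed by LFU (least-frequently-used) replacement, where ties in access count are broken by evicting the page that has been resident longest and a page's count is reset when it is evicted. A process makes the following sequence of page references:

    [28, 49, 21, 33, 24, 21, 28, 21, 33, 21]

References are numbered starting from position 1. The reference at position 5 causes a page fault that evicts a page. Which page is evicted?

pos 1: 28 → miss, frames {28}
pos 2: 49 → miss, frames {28,49}
pos 3: 21 → miss, frames {28,49,21}
pos 4: 33 → miss, frames {28,49,21,33}
pos 5: 24 → miss, evict 28, frames {49,21,33,24}
At position 5, page 28 is evicted.

28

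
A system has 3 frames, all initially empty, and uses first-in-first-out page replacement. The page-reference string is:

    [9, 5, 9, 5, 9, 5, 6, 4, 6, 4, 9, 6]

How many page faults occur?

5

9: miss, frames (9)
5: miss, frames (9 5)
9: hit
5: hit
9: hit
5: hit
6: miss, frames (9 5 6)
4: miss, evict 9, frames (5 6 4)
6: hit
4: hit
9: miss, evict 5, frames (6 4 9)
6: hit
Page faults: 5.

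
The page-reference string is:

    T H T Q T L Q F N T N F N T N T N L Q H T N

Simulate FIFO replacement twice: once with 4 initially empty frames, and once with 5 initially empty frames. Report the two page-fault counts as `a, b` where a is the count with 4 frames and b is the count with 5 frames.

4 frames: F F . F . F . F F F . . . . . . . . F F . . → 9 faults.
5 frames: F F . F . F . F F F . . . . . . . . . F . . → 8 faults.
8 < 9: adding a frame reduced faults, as is typical.

9, 8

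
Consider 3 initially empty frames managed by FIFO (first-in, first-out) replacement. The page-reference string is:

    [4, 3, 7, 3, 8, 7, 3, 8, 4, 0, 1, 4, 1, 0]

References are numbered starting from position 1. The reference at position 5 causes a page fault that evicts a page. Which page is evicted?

4

pos 1: 4 -> fault, frames (4)
pos 2: 3 -> fault, frames (4 3)
pos 3: 7 -> fault, frames (4 3 7)
pos 4: 3 -> hit
pos 5: 8 -> fault, evict 4, frames (3 7 8)
At position 5, page 4 is evicted.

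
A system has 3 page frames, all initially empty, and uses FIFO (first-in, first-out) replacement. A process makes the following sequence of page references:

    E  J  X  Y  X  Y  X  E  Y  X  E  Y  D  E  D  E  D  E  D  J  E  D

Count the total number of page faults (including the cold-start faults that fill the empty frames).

E: miss, frames [E]
J: miss, frames [E, J]
X: miss, frames [E, J, X]
Y: miss, evict E, frames [J, X, Y]
X: hit
Y: hit
X: hit
E: miss, evict J, frames [X, Y, E]
Y: hit
X: hit
E: hit
Y: hit
D: miss, evict X, frames [Y, E, D]
E: hit
D: hit
E: hit
D: hit
E: hit
D: hit
J: miss, evict Y, frames [E, D, J]
E: hit
D: hit
Page faults: 7.

7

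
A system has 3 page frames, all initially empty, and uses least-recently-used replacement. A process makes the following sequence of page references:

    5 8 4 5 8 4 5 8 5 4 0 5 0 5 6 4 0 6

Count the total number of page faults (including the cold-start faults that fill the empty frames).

5: fault, frames {5}
8: fault, frames {5,8}
4: fault, frames {5,8,4}
5: hit
8: hit
4: hit
5: hit
8: hit
5: hit
4: hit
0: fault, evict 8, frames {5,4,0}
5: hit
0: hit
5: hit
6: fault, evict 4, frames {0,5,6}
4: fault, evict 0, frames {5,6,4}
0: fault, evict 5, frames {6,4,0}
6: hit
Page faults: 7.

7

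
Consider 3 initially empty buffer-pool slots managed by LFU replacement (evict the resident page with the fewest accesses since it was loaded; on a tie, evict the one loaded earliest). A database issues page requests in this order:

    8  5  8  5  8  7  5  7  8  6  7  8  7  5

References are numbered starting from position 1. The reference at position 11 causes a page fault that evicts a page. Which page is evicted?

pos 1: 8 -> fault, frames {8}
pos 2: 5 -> fault, frames {8,5}
pos 3: 8 -> hit
pos 4: 5 -> hit
pos 5: 8 -> hit
pos 6: 7 -> fault, frames {8,5,7}
pos 7: 5 -> hit
pos 8: 7 -> hit
pos 9: 8 -> hit
pos 10: 6 -> fault, evict 7, frames {8,5,6}
pos 11: 7 -> fault, evict 6, frames {8,5,7}
At position 11, page 6 is evicted.

6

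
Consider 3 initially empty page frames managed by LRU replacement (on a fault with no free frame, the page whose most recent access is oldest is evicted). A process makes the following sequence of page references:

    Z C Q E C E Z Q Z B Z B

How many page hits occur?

Z -> miss, frames (Z)
C -> miss, frames (Z C)
Q -> miss, frames (Z C Q)
E -> miss, evict Z, frames (C Q E)
C -> hit
E -> hit
Z -> miss, evict Q, frames (C E Z)
Q -> miss, evict C, frames (E Z Q)
Z -> hit
B -> miss, evict E, frames (Q Z B)
Z -> hit
B -> hit
Hits: 5.

5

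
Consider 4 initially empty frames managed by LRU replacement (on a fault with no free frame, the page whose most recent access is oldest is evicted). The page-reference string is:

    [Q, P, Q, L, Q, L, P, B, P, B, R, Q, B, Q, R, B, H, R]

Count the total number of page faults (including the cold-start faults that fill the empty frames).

7

Q → fault, frames [Q]
P → fault, frames [Q, P]
Q → hit
L → fault, frames [P, Q, L]
Q → hit
L → hit
P → hit
B → fault, frames [Q, L, P, B]
P → hit
B → hit
R → fault, evict Q, frames [L, P, B, R]
Q → fault, evict L, frames [P, B, R, Q]
B → hit
Q → hit
R → hit
B → hit
H → fault, evict P, frames [Q, R, B, H]
R → hit
Page faults: 7.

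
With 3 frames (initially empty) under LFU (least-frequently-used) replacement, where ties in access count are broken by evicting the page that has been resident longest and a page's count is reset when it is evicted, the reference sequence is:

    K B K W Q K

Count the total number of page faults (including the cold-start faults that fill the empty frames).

4

K -> fault, frames {K}
B -> fault, frames {K,B}
K -> hit
W -> fault, frames {K,B,W}
Q -> fault, evict B, frames {K,W,Q}
K -> hit
Page faults: 4.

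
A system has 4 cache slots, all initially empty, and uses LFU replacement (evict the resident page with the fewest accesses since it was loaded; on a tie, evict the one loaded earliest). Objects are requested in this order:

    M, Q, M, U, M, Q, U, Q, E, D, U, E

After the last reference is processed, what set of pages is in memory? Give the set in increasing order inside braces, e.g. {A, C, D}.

M: fault, frames (M)
Q: fault, frames (M Q)
M: hit
U: fault, frames (M Q U)
M: hit
Q: hit
U: hit
Q: hit
E: fault, frames (M Q U E)
D: fault, evict E, frames (M Q U D)
U: hit
E: fault, evict D, frames (M Q U E)

{E, M, Q, U}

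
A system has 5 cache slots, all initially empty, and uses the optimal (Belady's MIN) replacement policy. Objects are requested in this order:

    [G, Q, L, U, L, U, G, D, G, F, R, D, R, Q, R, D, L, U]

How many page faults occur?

G: miss, frames [G]
Q: miss, frames [G, Q]
L: miss, frames [G, Q, L]
U: miss, frames [G, Q, L, U]
L: hit
U: hit
G: hit
D: miss, frames [G, Q, L, U, D]
G: hit
F: miss, evict G, frames [Q, L, U, D, F]
R: miss, evict F, frames [Q, L, U, D, R]
D: hit
R: hit
Q: hit
R: hit
D: hit
L: hit
U: hit
Page faults: 7.

7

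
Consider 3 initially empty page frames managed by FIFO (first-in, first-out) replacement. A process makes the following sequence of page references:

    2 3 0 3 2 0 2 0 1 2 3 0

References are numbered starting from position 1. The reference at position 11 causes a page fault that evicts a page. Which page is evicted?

0

pos 1: 2 → fault, frames {2}
pos 2: 3 → fault, frames {2,3}
pos 3: 0 → fault, frames {2,3,0}
pos 4: 3 → hit
pos 5: 2 → hit
pos 6: 0 → hit
pos 7: 2 → hit
pos 8: 0 → hit
pos 9: 1 → fault, evict 2, frames {3,0,1}
pos 10: 2 → fault, evict 3, frames {0,1,2}
pos 11: 3 → fault, evict 0, frames {1,2,3}
At position 11, page 0 is evicted.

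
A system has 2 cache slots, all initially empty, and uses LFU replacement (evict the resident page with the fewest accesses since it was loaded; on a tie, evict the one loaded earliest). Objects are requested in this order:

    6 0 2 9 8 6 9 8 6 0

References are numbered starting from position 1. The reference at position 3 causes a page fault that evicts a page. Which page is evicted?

pos 1: 6: fault, frames (6)
pos 2: 0: fault, frames (6 0)
pos 3: 2: fault, evict 6, frames (0 2)
At position 3, page 6 is evicted.

6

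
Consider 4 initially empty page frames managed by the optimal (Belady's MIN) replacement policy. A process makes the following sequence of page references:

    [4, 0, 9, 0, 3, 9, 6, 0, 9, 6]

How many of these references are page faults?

5

4 → fault, frames {4}
0 → fault, frames {4,0}
9 → fault, frames {4,0,9}
0 → hit
3 → fault, frames {4,0,9,3}
9 → hit
6 → fault, evict 3, frames {4,0,9,6}
0 → hit
9 → hit
6 → hit
Page faults: 5.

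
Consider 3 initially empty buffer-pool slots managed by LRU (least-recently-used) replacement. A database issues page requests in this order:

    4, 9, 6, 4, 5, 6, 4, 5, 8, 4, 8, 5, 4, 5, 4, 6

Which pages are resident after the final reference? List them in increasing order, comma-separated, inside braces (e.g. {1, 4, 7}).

4 -> fault, frames [4]
9 -> fault, frames [4, 9]
6 -> fault, frames [4, 9, 6]
4 -> hit
5 -> fault, evict 9, frames [6, 4, 5]
6 -> hit
4 -> hit
5 -> hit
8 -> fault, evict 6, frames [4, 5, 8]
4 -> hit
8 -> hit
5 -> hit
4 -> hit
5 -> hit
4 -> hit
6 -> fault, evict 8, frames [5, 4, 6]

{4, 5, 6}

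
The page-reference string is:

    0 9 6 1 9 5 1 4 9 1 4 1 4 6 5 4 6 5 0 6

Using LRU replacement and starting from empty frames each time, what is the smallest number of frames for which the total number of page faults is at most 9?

f=1: 20 faults
f=2: 18 faults
f=3: 10 faults
f=4: 9 faults
f=5: 7 faults
f=6: 6 faults
Smallest f with faults ≤ 9 is 4.

4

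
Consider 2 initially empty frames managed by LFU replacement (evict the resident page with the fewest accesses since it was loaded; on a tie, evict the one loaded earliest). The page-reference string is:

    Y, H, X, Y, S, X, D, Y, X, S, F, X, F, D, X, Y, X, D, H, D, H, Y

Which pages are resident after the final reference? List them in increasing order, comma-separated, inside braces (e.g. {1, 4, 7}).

Y -> fault, frames (Y)
H -> fault, frames (Y H)
X -> fault, evict Y, frames (H X)
Y -> fault, evict H, frames (X Y)
S -> fault, evict X, frames (Y S)
X -> fault, evict Y, frames (S X)
D -> fault, evict S, frames (X D)
Y -> fault, evict X, frames (D Y)
X -> fault, evict D, frames (Y X)
S -> fault, evict Y, frames (X S)
F -> fault, evict X, frames (S F)
X -> fault, evict S, frames (F X)
F -> hit
D -> fault, evict X, frames (F D)
X -> fault, evict D, frames (F X)
Y -> fault, evict X, frames (F Y)
X -> fault, evict Y, frames (F X)
D -> fault, evict X, frames (F D)
H -> fault, evict D, frames (F H)
D -> fault, evict H, frames (F D)
H -> fault, evict D, frames (F H)
Y -> fault, evict H, frames (F Y)

{F, Y}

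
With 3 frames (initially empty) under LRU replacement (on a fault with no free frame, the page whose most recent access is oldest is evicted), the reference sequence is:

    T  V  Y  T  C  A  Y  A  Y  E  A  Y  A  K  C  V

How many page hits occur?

6

T -> fault, frames {T}
V -> fault, frames {T,V}
Y -> fault, frames {T,V,Y}
T -> hit
C -> fault, evict V, frames {Y,T,C}
A -> fault, evict Y, frames {T,C,A}
Y -> fault, evict T, frames {C,A,Y}
A -> hit
Y -> hit
E -> fault, evict C, frames {A,Y,E}
A -> hit
Y -> hit
A -> hit
K -> fault, evict E, frames {Y,A,K}
C -> fault, evict Y, frames {A,K,C}
V -> fault, evict A, frames {K,C,V}
Hits: 6.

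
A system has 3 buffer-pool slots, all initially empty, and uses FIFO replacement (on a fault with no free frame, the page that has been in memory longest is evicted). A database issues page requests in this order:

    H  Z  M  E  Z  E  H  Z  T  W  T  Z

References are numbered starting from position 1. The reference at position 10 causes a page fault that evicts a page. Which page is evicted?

pos 1: H: miss, frames [H]
pos 2: Z: miss, frames [H, Z]
pos 3: M: miss, frames [H, Z, M]
pos 4: E: miss, evict H, frames [Z, M, E]
pos 5: Z: hit
pos 6: E: hit
pos 7: H: miss, evict Z, frames [M, E, H]
pos 8: Z: miss, evict M, frames [E, H, Z]
pos 9: T: miss, evict E, frames [H, Z, T]
pos 10: W: miss, evict H, frames [Z, T, W]
At position 10, page H is evicted.

H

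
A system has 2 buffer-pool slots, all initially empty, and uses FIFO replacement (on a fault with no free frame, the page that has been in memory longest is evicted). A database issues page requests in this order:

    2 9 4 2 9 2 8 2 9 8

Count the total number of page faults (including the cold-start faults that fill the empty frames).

9

2: fault, frames (2)
9: fault, frames (2 9)
4: fault, evict 2, frames (9 4)
2: fault, evict 9, frames (4 2)
9: fault, evict 4, frames (2 9)
2: hit
8: fault, evict 2, frames (9 8)
2: fault, evict 9, frames (8 2)
9: fault, evict 8, frames (2 9)
8: fault, evict 2, frames (9 8)
Page faults: 9.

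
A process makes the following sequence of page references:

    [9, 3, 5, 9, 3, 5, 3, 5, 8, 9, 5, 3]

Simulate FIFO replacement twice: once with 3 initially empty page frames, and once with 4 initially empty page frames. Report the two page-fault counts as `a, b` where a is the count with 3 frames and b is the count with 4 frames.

3 frames: F F F . . . . . F F . F → 6 faults.
4 frames: F F F . . . . . F . . . → 4 faults.
4 < 6: adding a frame reduced faults, as is typical.

6, 4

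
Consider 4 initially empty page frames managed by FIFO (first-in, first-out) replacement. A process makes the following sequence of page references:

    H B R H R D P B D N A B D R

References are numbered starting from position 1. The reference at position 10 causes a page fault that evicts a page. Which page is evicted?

pos 1: H -> fault, frames {H}
pos 2: B -> fault, frames {H,B}
pos 3: R -> fault, frames {H,B,R}
pos 4: H -> hit
pos 5: R -> hit
pos 6: D -> fault, frames {H,B,R,D}
pos 7: P -> fault, evict H, frames {B,R,D,P}
pos 8: B -> hit
pos 9: D -> hit
pos 10: N -> fault, evict B, frames {R,D,P,N}
At position 10, page B is evicted.

B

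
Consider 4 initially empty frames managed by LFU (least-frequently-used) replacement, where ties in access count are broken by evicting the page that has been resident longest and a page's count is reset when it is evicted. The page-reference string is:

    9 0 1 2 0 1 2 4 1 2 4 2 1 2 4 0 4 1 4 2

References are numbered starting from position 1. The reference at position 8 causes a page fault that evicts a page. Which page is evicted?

pos 1: 9: miss, frames {9}
pos 2: 0: miss, frames {9,0}
pos 3: 1: miss, frames {9,0,1}
pos 4: 2: miss, frames {9,0,1,2}
pos 5: 0: hit
pos 6: 1: hit
pos 7: 2: hit
pos 8: 4: miss, evict 9, frames {0,1,2,4}
At position 8, page 9 is evicted.

9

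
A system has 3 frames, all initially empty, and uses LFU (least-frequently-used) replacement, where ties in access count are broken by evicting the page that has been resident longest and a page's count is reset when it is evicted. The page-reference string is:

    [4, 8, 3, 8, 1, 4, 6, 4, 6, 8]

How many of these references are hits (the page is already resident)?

4

4: fault, frames [4]
8: fault, frames [4, 8]
3: fault, frames [4, 8, 3]
8: hit
1: fault, evict 4, frames [8, 3, 1]
4: fault, evict 3, frames [8, 1, 4]
6: fault, evict 1, frames [8, 4, 6]
4: hit
6: hit
8: hit
Hits: 4.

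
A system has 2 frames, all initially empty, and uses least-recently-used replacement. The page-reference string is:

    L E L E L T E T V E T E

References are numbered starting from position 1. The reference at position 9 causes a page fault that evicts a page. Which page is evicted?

E

pos 1: L -> fault, frames [L]
pos 2: E -> fault, frames [L, E]
pos 3: L -> hit
pos 4: E -> hit
pos 5: L -> hit
pos 6: T -> fault, evict E, frames [L, T]
pos 7: E -> fault, evict L, frames [T, E]
pos 8: T -> hit
pos 9: V -> fault, evict E, frames [T, V]
At position 9, page E is evicted.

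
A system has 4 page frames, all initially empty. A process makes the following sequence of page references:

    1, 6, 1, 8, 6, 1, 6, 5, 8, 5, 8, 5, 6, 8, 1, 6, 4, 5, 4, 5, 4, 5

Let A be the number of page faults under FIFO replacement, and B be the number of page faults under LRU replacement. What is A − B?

Under FIFO: F F . F . . . F . . . . . . . . F . . . . . → 5 faults.
Under LRU: F F . F . . . F . . . . . . . . F F . . . . → 6 faults.
A − B = 5 − 6 = -1.

-1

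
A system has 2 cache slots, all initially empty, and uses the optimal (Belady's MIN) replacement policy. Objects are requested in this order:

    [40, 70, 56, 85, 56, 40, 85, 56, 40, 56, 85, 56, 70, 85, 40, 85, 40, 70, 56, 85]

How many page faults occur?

11

40 → miss, frames [40]
70 → miss, frames [40, 70]
56 → miss, evict 70, frames [40, 56]
85 → miss, evict 40, frames [56, 85]
56 → hit
40 → miss, evict 56, frames [85, 40]
85 → hit
56 → miss, evict 85, frames [40, 56]
40 → hit
56 → hit
85 → miss, evict 40, frames [56, 85]
56 → hit
70 → miss, evict 56, frames [85, 70]
85 → hit
40 → miss, evict 70, frames [85, 40]
85 → hit
40 → hit
70 → miss, evict 40, frames [85, 70]
56 → miss, evict 70, frames [85, 56]
85 → hit
Page faults: 11.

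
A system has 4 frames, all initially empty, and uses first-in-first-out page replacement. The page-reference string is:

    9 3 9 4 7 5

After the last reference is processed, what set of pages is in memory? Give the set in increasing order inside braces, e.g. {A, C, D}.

{3, 4, 5, 7}

9 -> miss, frames {9}
3 -> miss, frames {9,3}
9 -> hit
4 -> miss, frames {9,3,4}
7 -> miss, frames {9,3,4,7}
5 -> miss, evict 9, frames {3,4,7,5}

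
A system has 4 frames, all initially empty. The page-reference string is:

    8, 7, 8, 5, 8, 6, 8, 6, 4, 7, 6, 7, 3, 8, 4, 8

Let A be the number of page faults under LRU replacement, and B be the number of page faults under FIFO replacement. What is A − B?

2

Under LRU: F F . F . F . . F F . . F F F . → 9 faults.
Under FIFO: F F . F . F . . F . . . F F . . → 7 faults.
A − B = 9 − 7 = 2.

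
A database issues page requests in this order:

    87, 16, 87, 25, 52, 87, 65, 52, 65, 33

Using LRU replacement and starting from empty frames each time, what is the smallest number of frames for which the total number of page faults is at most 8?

2

f=1: 10 faults
f=2: 8 faults
f=3: 6 faults
f=4: 6 faults
f=5: 6 faults
f=6: 6 faults
Smallest f with faults ≤ 8 is 2.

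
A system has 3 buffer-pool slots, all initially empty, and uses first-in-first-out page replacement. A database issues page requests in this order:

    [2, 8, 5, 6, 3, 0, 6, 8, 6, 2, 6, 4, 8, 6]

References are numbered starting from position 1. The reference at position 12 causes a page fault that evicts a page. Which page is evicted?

8

pos 1: 2: fault, frames (2)
pos 2: 8: fault, frames (2 8)
pos 3: 5: fault, frames (2 8 5)
pos 4: 6: fault, evict 2, frames (8 5 6)
pos 5: 3: fault, evict 8, frames (5 6 3)
pos 6: 0: fault, evict 5, frames (6 3 0)
pos 7: 6: hit
pos 8: 8: fault, evict 6, frames (3 0 8)
pos 9: 6: fault, evict 3, frames (0 8 6)
pos 10: 2: fault, evict 0, frames (8 6 2)
pos 11: 6: hit
pos 12: 4: fault, evict 8, frames (6 2 4)
At position 12, page 8 is evicted.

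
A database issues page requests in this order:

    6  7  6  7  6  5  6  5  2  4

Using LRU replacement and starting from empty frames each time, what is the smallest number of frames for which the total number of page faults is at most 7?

2

f=1: 10 faults
f=2: 5 faults
f=3: 5 faults
f=4: 5 faults
f=5: 5 faults
Smallest f with faults ≤ 7 is 2.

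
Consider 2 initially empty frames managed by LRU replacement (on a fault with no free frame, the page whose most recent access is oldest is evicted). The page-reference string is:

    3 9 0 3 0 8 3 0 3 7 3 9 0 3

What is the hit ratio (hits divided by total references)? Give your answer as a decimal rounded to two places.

3 -> miss, frames [3]
9 -> miss, frames [3, 9]
0 -> miss, evict 3, frames [9, 0]
3 -> miss, evict 9, frames [0, 3]
0 -> hit
8 -> miss, evict 3, frames [0, 8]
3 -> miss, evict 0, frames [8, 3]
0 -> miss, evict 8, frames [3, 0]
3 -> hit
7 -> miss, evict 0, frames [3, 7]
3 -> hit
9 -> miss, evict 7, frames [3, 9]
0 -> miss, evict 3, frames [9, 0]
3 -> miss, evict 9, frames [0, 3]
Hits: 3 of 14 references → 3/14 = 0.2143.

0.21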